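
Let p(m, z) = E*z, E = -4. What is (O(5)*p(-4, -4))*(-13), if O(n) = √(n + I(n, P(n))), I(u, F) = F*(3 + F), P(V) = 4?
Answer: -208*√33 ≈ -1194.9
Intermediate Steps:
O(n) = √(28 + n) (O(n) = √(n + 4*(3 + 4)) = √(n + 4*7) = √(n + 28) = √(28 + n))
p(m, z) = -4*z
(O(5)*p(-4, -4))*(-13) = (√(28 + 5)*(-4*(-4)))*(-13) = (√33*16)*(-13) = (16*√33)*(-13) = -208*√33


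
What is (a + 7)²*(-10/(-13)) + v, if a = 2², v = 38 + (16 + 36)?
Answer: 2380/13 ≈ 183.08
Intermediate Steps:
v = 90 (v = 38 + 52 = 90)
a = 4
(a + 7)²*(-10/(-13)) + v = (4 + 7)²*(-10/(-13)) + 90 = 11²*(-10*(-1/13)) + 90 = 121*(10/13) + 90 = 1210/13 + 90 = 2380/13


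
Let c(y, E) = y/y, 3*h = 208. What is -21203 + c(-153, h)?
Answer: -21202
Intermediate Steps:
h = 208/3 (h = (⅓)*208 = 208/3 ≈ 69.333)
c(y, E) = 1
-21203 + c(-153, h) = -21203 + 1 = -21202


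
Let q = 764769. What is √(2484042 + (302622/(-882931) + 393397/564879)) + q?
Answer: 764769 + √187986983095386247157067/275096073 ≈ 7.6635e+5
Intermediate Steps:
√(2484042 + (302622/(-882931) + 393397/564879)) + q = √(2484042 + (302622/(-882931) + 393397/564879)) + 764769 = √(2484042 + (302622*(-1/882931) + 393397*(1/564879))) + 764769 = √(2484042 + (-302622/882931 + 393397/564879)) + 764769 = √(2484042 + 681071791/1925672511) + 764769 = √(4783452076641253/1925672511) + 764769 = √187986983095386247157067/275096073 + 764769 = 764769 + √187986983095386247157067/275096073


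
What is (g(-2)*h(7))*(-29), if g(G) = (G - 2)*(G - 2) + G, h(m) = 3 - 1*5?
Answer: 812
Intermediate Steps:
h(m) = -2 (h(m) = 3 - 5 = -2)
g(G) = G + (-2 + G)**2 (g(G) = (-2 + G)*(-2 + G) + G = (-2 + G)**2 + G = G + (-2 + G)**2)
(g(-2)*h(7))*(-29) = ((-2 + (-2 - 2)**2)*(-2))*(-29) = ((-2 + (-4)**2)*(-2))*(-29) = ((-2 + 16)*(-2))*(-29) = (14*(-2))*(-29) = -28*(-29) = 812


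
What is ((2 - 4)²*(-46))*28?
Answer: -5152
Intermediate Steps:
((2 - 4)²*(-46))*28 = ((-2)²*(-46))*28 = (4*(-46))*28 = -184*28 = -5152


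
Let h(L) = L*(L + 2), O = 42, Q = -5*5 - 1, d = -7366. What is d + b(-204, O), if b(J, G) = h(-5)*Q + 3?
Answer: -7753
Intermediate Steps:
Q = -26 (Q = -25 - 1 = -26)
h(L) = L*(2 + L)
b(J, G) = -387 (b(J, G) = -5*(2 - 5)*(-26) + 3 = -5*(-3)*(-26) + 3 = 15*(-26) + 3 = -390 + 3 = -387)
d + b(-204, O) = -7366 - 387 = -7753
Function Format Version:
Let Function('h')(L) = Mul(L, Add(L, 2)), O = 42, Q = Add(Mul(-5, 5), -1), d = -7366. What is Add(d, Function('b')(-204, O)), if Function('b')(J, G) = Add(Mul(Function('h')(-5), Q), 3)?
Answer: -7753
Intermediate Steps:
Q = -26 (Q = Add(-25, -1) = -26)
Function('h')(L) = Mul(L, Add(2, L))
Function('b')(J, G) = -387 (Function('b')(J, G) = Add(Mul(Mul(-5, Add(2, -5)), -26), 3) = Add(Mul(Mul(-5, -3), -26), 3) = Add(Mul(15, -26), 3) = Add(-390, 3) = -387)
Add(d, Function('b')(-204, O)) = Add(-7366, -387) = -7753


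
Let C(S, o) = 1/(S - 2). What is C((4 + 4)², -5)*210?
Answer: 105/31 ≈ 3.3871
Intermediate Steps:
C(S, o) = 1/(-2 + S)
C((4 + 4)², -5)*210 = 210/(-2 + (4 + 4)²) = 210/(-2 + 8²) = 210/(-2 + 64) = 210/62 = (1/62)*210 = 105/31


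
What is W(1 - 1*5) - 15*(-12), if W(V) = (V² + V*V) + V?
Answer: 208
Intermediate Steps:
W(V) = V + 2*V² (W(V) = (V² + V²) + V = 2*V² + V = V + 2*V²)
W(1 - 1*5) - 15*(-12) = (1 - 1*5)*(1 + 2*(1 - 1*5)) - 15*(-12) = (1 - 5)*(1 + 2*(1 - 5)) + 180 = -4*(1 + 2*(-4)) + 180 = -4*(1 - 8) + 180 = -4*(-7) + 180 = 28 + 180 = 208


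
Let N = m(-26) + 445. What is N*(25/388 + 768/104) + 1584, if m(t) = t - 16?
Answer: 1779355/388 ≈ 4586.0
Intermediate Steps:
m(t) = -16 + t
N = 403 (N = (-16 - 26) + 445 = -42 + 445 = 403)
N*(25/388 + 768/104) + 1584 = 403*(25/388 + 768/104) + 1584 = 403*(25*(1/388) + 768*(1/104)) + 1584 = 403*(25/388 + 96/13) + 1584 = 403*(37573/5044) + 1584 = 1164763/388 + 1584 = 1779355/388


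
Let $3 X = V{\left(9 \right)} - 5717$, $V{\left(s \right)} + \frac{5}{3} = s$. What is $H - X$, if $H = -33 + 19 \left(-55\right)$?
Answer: $\frac{7427}{9} \approx 825.22$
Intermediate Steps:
$H = -1078$ ($H = -33 - 1045 = -1078$)
$V{\left(s \right)} = - \frac{5}{3} + s$
$X = - \frac{17129}{9}$ ($X = \frac{\left(- \frac{5}{3} + 9\right) - 5717}{3} = \frac{\frac{22}{3} - 5717}{3} = \frac{1}{3} \left(- \frac{17129}{3}\right) = - \frac{17129}{9} \approx -1903.2$)
$H - X = -1078 - - \frac{17129}{9} = -1078 + \frac{17129}{9} = \frac{7427}{9}$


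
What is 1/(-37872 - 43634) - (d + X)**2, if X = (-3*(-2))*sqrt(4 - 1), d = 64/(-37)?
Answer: -12384675057/111581714 + 768*sqrt(3)/37 ≈ -75.040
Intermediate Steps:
d = -64/37 (d = 64*(-1/37) = -64/37 ≈ -1.7297)
X = 6*sqrt(3) ≈ 10.392
1/(-37872 - 43634) - (d + X)**2 = 1/(-37872 - 43634) - (-64/37 + 6*sqrt(3))**2 = 1/(-81506) - (-64/37 + 6*sqrt(3))**2 = -1/81506 - (-64/37 + 6*sqrt(3))**2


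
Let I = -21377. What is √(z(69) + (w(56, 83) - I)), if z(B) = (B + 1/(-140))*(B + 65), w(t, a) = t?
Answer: 3*√16702490/70 ≈ 175.15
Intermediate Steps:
z(B) = (65 + B)*(-1/140 + B) (z(B) = (B - 1/140)*(65 + B) = (-1/140 + B)*(65 + B) = (65 + B)*(-1/140 + B))
√(z(69) + (w(56, 83) - I)) = √((-13/28 + 69² + (9099/140)*69) + (56 - 1*(-21377))) = √((-13/28 + 4761 + 627831/140) + (56 + 21377)) = √(647153/70 + 21433) = √(2147463/70) = 3*√16702490/70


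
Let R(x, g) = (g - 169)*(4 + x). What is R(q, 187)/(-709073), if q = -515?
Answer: 9198/709073 ≈ 0.012972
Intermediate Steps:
R(x, g) = (-169 + g)*(4 + x)
R(q, 187)/(-709073) = (-676 - 169*(-515) + 4*187 + 187*(-515))/(-709073) = (-676 + 87035 + 748 - 96305)*(-1/709073) = -9198*(-1/709073) = 9198/709073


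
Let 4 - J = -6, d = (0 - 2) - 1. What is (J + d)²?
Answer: 49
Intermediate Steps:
d = -3 (d = -2 - 1 = -3)
J = 10 (J = 4 - 1*(-6) = 4 + 6 = 10)
(J + d)² = (10 - 3)² = 7² = 49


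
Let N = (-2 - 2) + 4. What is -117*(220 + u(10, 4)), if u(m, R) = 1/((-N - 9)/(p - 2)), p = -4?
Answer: -25818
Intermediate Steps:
N = 0 (N = -4 + 4 = 0)
u(m, R) = ⅔ (u(m, R) = 1/((-1*0 - 9)/(-4 - 2)) = 1/((0 - 9)/(-6)) = 1/(-9*(-⅙)) = 1/(3/2) = ⅔)
-117*(220 + u(10, 4)) = -117*(220 + ⅔) = -117*662/3 = -25818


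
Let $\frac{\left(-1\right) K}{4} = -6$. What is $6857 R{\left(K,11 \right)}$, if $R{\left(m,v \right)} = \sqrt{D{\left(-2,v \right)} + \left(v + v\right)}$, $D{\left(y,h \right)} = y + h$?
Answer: $6857 \sqrt{31} \approx 38178.0$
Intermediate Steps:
$K = 24$ ($K = \left(-4\right) \left(-6\right) = 24$)
$D{\left(y,h \right)} = h + y$
$R{\left(m,v \right)} = \sqrt{-2 + 3 v}$ ($R{\left(m,v \right)} = \sqrt{\left(v - 2\right) + \left(v + v\right)} = \sqrt{\left(-2 + v\right) + 2 v} = \sqrt{-2 + 3 v}$)
$6857 R{\left(K,11 \right)} = 6857 \sqrt{-2 + 3 \cdot 11} = 6857 \sqrt{-2 + 33} = 6857 \sqrt{31}$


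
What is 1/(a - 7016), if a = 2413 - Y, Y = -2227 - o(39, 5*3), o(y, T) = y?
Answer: -1/2337 ≈ -0.00042790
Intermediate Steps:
Y = -2266 (Y = -2227 - 1*39 = -2227 - 39 = -2266)
a = 4679 (a = 2413 - 1*(-2266) = 2413 + 2266 = 4679)
1/(a - 7016) = 1/(4679 - 7016) = 1/(-2337) = -1/2337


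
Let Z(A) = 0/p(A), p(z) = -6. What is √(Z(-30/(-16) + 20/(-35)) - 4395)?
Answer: I*√4395 ≈ 66.295*I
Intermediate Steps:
Z(A) = 0 (Z(A) = 0/(-6) = 0*(-⅙) = 0)
√(Z(-30/(-16) + 20/(-35)) - 4395) = √(0 - 4395) = √(-4395) = I*√4395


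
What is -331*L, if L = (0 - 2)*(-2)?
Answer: -1324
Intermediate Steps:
L = 4 (L = -2*(-2) = 4)
-331*L = -331*4 = -1324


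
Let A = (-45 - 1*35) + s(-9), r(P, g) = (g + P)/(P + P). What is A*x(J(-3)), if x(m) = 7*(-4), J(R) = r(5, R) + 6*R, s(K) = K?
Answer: 2492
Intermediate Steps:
r(P, g) = (P + g)/(2*P) (r(P, g) = (P + g)/((2*P)) = (P + g)*(1/(2*P)) = (P + g)/(2*P))
J(R) = ½ + 61*R/10 (J(R) = (½)*(5 + R)/5 + 6*R = (½)*(⅕)*(5 + R) + 6*R = (½ + R/10) + 6*R = ½ + 61*R/10)
x(m) = -28
A = -89 (A = (-45 - 1*35) - 9 = (-45 - 35) - 9 = -80 - 9 = -89)
A*x(J(-3)) = -89*(-28) = 2492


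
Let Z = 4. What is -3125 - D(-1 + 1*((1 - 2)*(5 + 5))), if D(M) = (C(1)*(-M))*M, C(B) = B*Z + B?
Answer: -2520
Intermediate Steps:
C(B) = 5*B (C(B) = B*4 + B = 4*B + B = 5*B)
D(M) = -5*M**2 (D(M) = ((5*1)*(-M))*M = (5*(-M))*M = (-5*M)*M = -5*M**2)
-3125 - D(-1 + 1*((1 - 2)*(5 + 5))) = -3125 - (-5)*(-1 + 1*((1 - 2)*(5 + 5)))**2 = -3125 - (-5)*(-1 + 1*(-1*10))**2 = -3125 - (-5)*(-1 + 1*(-10))**2 = -3125 - (-5)*(-1 - 10)**2 = -3125 - (-5)*(-11)**2 = -3125 - (-5)*121 = -3125 - 1*(-605) = -3125 + 605 = -2520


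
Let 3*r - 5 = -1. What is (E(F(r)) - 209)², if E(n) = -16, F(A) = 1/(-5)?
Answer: 50625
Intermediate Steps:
r = 4/3 (r = 5/3 + (⅓)*(-1) = 5/3 - ⅓ = 4/3 ≈ 1.3333)
F(A) = -⅕
(E(F(r)) - 209)² = (-16 - 209)² = (-225)² = 50625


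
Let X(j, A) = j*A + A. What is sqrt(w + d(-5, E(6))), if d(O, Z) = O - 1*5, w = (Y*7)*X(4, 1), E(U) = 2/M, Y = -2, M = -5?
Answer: 4*I*sqrt(5) ≈ 8.9443*I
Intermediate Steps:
E(U) = -2/5 (E(U) = 2/(-5) = 2*(-1/5) = -2/5)
X(j, A) = A + A*j (X(j, A) = A*j + A = A + A*j)
w = -70 (w = (-2*7)*(1*(1 + 4)) = -14*5 = -70)
d(O, Z) = -5 + O (d(O, Z) = O - 5 = -5 + O)
sqrt(w + d(-5, E(6))) = sqrt(-70 + (-5 - 5)) = sqrt(-70 - 10) = sqrt(-80) = 4*I*sqrt(5)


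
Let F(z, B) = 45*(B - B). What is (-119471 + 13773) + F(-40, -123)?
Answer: -105698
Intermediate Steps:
F(z, B) = 0 (F(z, B) = 45*0 = 0)
(-119471 + 13773) + F(-40, -123) = (-119471 + 13773) + 0 = -105698 + 0 = -105698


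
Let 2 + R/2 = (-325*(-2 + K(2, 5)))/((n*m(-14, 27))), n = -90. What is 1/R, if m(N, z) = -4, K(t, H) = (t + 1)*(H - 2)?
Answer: -36/599 ≈ -0.060100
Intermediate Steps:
K(t, H) = (1 + t)*(-2 + H)
R = -599/36 (R = -4 + 2*((-325*(-2 + (-2 + 5 - 2*2 + 5*2)))/((-90*(-4)))) = -4 + 2*(-325*(-2 + (-2 + 5 - 4 + 10))/360) = -4 + 2*(-325*(-2 + 9)*(1/360)) = -4 + 2*(-325*7*(1/360)) = -4 + 2*(-13*175*(1/360)) = -4 + 2*(-2275*1/360) = -4 + 2*(-455/72) = -4 - 455/36 = -599/36 ≈ -16.639)
1/R = 1/(-599/36) = -36/599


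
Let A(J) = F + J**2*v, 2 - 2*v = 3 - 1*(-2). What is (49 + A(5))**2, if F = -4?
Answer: 225/4 ≈ 56.250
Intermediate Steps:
v = -3/2 (v = 1 - (3 - 1*(-2))/2 = 1 - (3 + 2)/2 = 1 - 1/2*5 = 1 - 5/2 = -3/2 ≈ -1.5000)
A(J) = -4 - 3*J**2/2 (A(J) = -4 + J**2*(-3/2) = -4 - 3*J**2/2)
(49 + A(5))**2 = (49 + (-4 - 3/2*5**2))**2 = (49 + (-4 - 3/2*25))**2 = (49 + (-4 - 75/2))**2 = (49 - 83/2)**2 = (15/2)**2 = 225/4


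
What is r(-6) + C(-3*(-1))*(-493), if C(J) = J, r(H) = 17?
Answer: -1462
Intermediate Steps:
r(-6) + C(-3*(-1))*(-493) = 17 - 3*(-1)*(-493) = 17 + 3*(-493) = 17 - 1479 = -1462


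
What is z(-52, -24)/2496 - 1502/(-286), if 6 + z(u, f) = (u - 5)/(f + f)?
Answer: 2306225/439296 ≈ 5.2498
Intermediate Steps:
z(u, f) = -6 + (-5 + u)/(2*f) (z(u, f) = -6 + (u - 5)/(f + f) = -6 + (-5 + u)/((2*f)) = -6 + (-5 + u)*(1/(2*f)) = -6 + (-5 + u)/(2*f))
z(-52, -24)/2496 - 1502/(-286) = ((½)*(-5 - 52 - 12*(-24))/(-24))/2496 - 1502/(-286) = ((½)*(-1/24)*(-5 - 52 + 288))*(1/2496) - 1502*(-1/286) = ((½)*(-1/24)*231)*(1/2496) + 751/143 = -77/16*1/2496 + 751/143 = -77/39936 + 751/143 = 2306225/439296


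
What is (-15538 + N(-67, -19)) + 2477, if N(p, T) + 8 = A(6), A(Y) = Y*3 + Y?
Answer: -13045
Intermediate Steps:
A(Y) = 4*Y (A(Y) = 3*Y + Y = 4*Y)
N(p, T) = 16 (N(p, T) = -8 + 4*6 = -8 + 24 = 16)
(-15538 + N(-67, -19)) + 2477 = (-15538 + 16) + 2477 = -15522 + 2477 = -13045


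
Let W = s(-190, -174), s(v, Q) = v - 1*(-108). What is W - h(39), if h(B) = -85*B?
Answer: 3233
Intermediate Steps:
s(v, Q) = 108 + v (s(v, Q) = v + 108 = 108 + v)
W = -82 (W = 108 - 190 = -82)
W - h(39) = -82 - (-85)*39 = -82 - 1*(-3315) = -82 + 3315 = 3233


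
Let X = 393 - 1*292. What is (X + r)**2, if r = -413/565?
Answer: 3209449104/319225 ≈ 10054.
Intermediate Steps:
X = 101 (X = 393 - 292 = 101)
r = -413/565 (r = -413*1/565 = -413/565 ≈ -0.73097)
(X + r)**2 = (101 - 413/565)**2 = (56652/565)**2 = 3209449104/319225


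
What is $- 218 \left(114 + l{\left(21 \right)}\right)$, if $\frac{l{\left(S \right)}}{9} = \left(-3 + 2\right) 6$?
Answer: $-13080$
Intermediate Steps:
$l{\left(S \right)} = -54$ ($l{\left(S \right)} = 9 \left(-3 + 2\right) 6 = 9 \left(\left(-1\right) 6\right) = 9 \left(-6\right) = -54$)
$- 218 \left(114 + l{\left(21 \right)}\right) = - 218 \left(114 - 54\right) = \left(-218\right) 60 = -13080$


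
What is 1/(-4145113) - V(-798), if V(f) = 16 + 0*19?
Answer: -66321809/4145113 ≈ -16.000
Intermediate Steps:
V(f) = 16 (V(f) = 16 + 0 = 16)
1/(-4145113) - V(-798) = 1/(-4145113) - 1*16 = -1/4145113 - 16 = -66321809/4145113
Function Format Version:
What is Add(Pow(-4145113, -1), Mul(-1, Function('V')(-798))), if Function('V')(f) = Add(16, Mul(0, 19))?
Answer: Rational(-66321809, 4145113) ≈ -16.000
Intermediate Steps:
Function('V')(f) = 16 (Function('V')(f) = Add(16, 0) = 16)
Add(Pow(-4145113, -1), Mul(-1, Function('V')(-798))) = Add(Pow(-4145113, -1), Mul(-1, 16)) = Add(Rational(-1, 4145113), -16) = Rational(-66321809, 4145113)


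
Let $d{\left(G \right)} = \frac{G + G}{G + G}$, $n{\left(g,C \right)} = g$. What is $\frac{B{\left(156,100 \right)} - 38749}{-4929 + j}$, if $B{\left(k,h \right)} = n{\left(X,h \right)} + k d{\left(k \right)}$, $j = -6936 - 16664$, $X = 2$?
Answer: $\frac{38591}{28529} \approx 1.3527$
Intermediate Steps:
$d{\left(G \right)} = 1$ ($d{\left(G \right)} = \frac{2 G}{2 G} = 2 G \frac{1}{2 G} = 1$)
$j = -23600$
$B{\left(k,h \right)} = 2 + k$ ($B{\left(k,h \right)} = 2 + k 1 = 2 + k$)
$\frac{B{\left(156,100 \right)} - 38749}{-4929 + j} = \frac{\left(2 + 156\right) - 38749}{-4929 - 23600} = \frac{158 - 38749}{-28529} = \left(-38591\right) \left(- \frac{1}{28529}\right) = \frac{38591}{28529}$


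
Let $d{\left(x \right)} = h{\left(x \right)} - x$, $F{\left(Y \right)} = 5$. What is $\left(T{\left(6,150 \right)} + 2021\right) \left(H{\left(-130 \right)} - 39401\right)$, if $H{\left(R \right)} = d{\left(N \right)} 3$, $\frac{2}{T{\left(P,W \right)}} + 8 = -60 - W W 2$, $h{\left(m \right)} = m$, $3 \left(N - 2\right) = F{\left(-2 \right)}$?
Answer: $- \frac{1794369333413}{22534} \approx -7.9629 \cdot 10^{7}$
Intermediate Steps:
$N = \frac{11}{3}$ ($N = 2 + \frac{1}{3} \cdot 5 = 2 + \frac{5}{3} = \frac{11}{3} \approx 3.6667$)
$T{\left(P,W \right)} = \frac{2}{-68 - 2 W^{2}}$ ($T{\left(P,W \right)} = \frac{2}{-8 - \left(60 + W W 2\right)} = \frac{2}{-8 - \left(60 + W^{2} \cdot 2\right)} = \frac{2}{-8 - \left(60 + 2 W^{2}\right)} = \frac{2}{-68 - 2 W^{2}}$)
$d{\left(x \right)} = 0$ ($d{\left(x \right)} = x - x = 0$)
$H{\left(R \right)} = 0$ ($H{\left(R \right)} = 0 \cdot 3 = 0$)
$\left(T{\left(6,150 \right)} + 2021\right) \left(H{\left(-130 \right)} - 39401\right) = \left(- \frac{1}{34 + 150^{2}} + 2021\right) \left(0 - 39401\right) = \left(- \frac{1}{34 + 22500} + 2021\right) \left(-39401\right) = \left(- \frac{1}{22534} + 2021\right) \left(-39401\right) = \frac{45541213}{22534} \left(-39401\right) = - \frac{1794369333413}{22534}$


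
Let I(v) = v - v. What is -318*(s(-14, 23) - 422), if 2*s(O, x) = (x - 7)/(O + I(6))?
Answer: 940644/7 ≈ 1.3438e+5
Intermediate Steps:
I(v) = 0
s(O, x) = (-7 + x)/(2*O) (s(O, x) = ((x - 7)/(O + 0))/2 = ((-7 + x)/O)/2 = (-7 + x)/(2*O))
-318*(s(-14, 23) - 422) = -318*((1/2)*(-7 + 23)/(-14) - 422) = -318*((1/2)*(-1/14)*16 - 422) = -318*(-4/7 - 422) = -318*(-2958/7) = 940644/7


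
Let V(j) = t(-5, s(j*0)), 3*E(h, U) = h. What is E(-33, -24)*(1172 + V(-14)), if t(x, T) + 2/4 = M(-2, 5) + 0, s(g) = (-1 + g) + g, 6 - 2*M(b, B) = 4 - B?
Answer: -12925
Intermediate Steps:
E(h, U) = h/3
M(b, B) = 1 + B/2 (M(b, B) = 3 - (4 - B)/2 = 3 + (-2 + B/2) = 1 + B/2)
s(g) = -1 + 2*g
t(x, T) = 3 (t(x, T) = -½ + ((1 + (½)*5) + 0) = -½ + ((1 + 5/2) + 0) = -½ + (7/2 + 0) = -½ + 7/2 = 3)
V(j) = 3
E(-33, -24)*(1172 + V(-14)) = ((⅓)*(-33))*(1172 + 3) = -11*1175 = -12925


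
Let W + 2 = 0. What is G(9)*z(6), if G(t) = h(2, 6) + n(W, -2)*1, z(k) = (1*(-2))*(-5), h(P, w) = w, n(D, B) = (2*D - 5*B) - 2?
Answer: 100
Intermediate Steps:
W = -2 (W = -2 + 0 = -2)
n(D, B) = -2 - 5*B + 2*D (n(D, B) = (-5*B + 2*D) - 2 = -2 - 5*B + 2*D)
z(k) = 10 (z(k) = -2*(-5) = 10)
G(t) = 10 (G(t) = 6 + (-2 - 5*(-2) + 2*(-2))*1 = 6 + (-2 + 10 - 4)*1 = 6 + 4*1 = 6 + 4 = 10)
G(9)*z(6) = 10*10 = 100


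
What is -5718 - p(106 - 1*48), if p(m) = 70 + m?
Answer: -5846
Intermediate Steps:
-5718 - p(106 - 1*48) = -5718 - (70 + (106 - 1*48)) = -5718 - (70 + (106 - 48)) = -5718 - (70 + 58) = -5718 - 1*128 = -5718 - 128 = -5846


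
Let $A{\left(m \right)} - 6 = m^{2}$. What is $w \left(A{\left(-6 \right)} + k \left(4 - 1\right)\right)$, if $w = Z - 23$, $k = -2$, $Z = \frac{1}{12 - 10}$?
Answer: $-810$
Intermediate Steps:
$A{\left(m \right)} = 6 + m^{2}$
$Z = \frac{1}{2} \approx 0.5$
$w = - \frac{45}{2}$ ($w = \frac{1}{2} - 23 = - \frac{45}{2} \approx -22.5$)
$w \left(A{\left(-6 \right)} + k \left(4 - 1\right)\right) = - \frac{45 \left(\left(6 + \left(-6\right)^{2}\right) - 2 \left(4 - 1\right)\right)}{2} = - \frac{45 \left(\left(6 + 36\right) - 6\right)}{2} = - \frac{45 \left(42 - 6\right)}{2} = \left(- \frac{45}{2}\right) 36 = -810$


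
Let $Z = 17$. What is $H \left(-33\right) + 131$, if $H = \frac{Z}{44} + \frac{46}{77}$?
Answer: $\frac{2759}{28} \approx 98.536$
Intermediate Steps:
$H = \frac{303}{308}$ ($H = \frac{17}{44} + \frac{46}{77} = \frac{303}{308} \approx 0.98377$)
$H \left(-33\right) + 131 = \frac{303}{308} \left(-33\right) + 131 = - \frac{909}{28} + 131 = \frac{2759}{28}$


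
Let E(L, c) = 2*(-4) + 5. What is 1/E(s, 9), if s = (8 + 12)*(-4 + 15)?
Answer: -⅓ ≈ -0.33333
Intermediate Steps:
s = 220 (s = 20*11 = 220)
E(L, c) = -3 (E(L, c) = -8 + 5 = -3)
1/E(s, 9) = 1/(-3) = -⅓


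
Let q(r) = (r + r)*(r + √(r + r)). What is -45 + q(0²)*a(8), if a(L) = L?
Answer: -45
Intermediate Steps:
q(r) = 2*r*(r + √2*√r) (q(r) = (2*r)*(r + √(2*r)) = (2*r)*(r + √2*√r) = 2*r*(r + √2*√r))
-45 + q(0²)*a(8) = -45 + (2*(0²)² + 2*√2*(0²)^(3/2))*8 = -45 + (2*0² + 2*√2*0^(3/2))*8 = -45 + (2*0 + 2*√2*0)*8 = -45 + (0 + 0)*8 = -45 + 0*8 = -45 + 0 = -45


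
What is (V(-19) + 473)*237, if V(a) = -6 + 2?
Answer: 111153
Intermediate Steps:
V(a) = -4
(V(-19) + 473)*237 = (-4 + 473)*237 = 469*237 = 111153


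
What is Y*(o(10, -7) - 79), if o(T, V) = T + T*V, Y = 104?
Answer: -14456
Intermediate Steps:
Y*(o(10, -7) - 79) = 104*(10*(1 - 7) - 79) = 104*(10*(-6) - 79) = 104*(-60 - 79) = 104*(-139) = -14456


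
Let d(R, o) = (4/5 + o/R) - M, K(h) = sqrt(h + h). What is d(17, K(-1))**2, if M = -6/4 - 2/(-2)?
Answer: 48641/28900 + 13*I*sqrt(2)/85 ≈ 1.6831 + 0.21629*I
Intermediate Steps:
M = -1/2 (M = -6*1/4 - 2*(-1/2) = -3/2 + 1 = -1/2 ≈ -0.50000)
K(h) = sqrt(2)*sqrt(h) (K(h) = sqrt(2*h) = sqrt(2)*sqrt(h))
d(R, o) = 13/10 + o/R (d(R, o) = (4/5 + o/R) - 1*(-1/2) = (4*(1/5) + o/R) + 1/2 = (4/5 + o/R) + 1/2 = 13/10 + o/R)
d(17, K(-1))**2 = (13/10 + (sqrt(2)*sqrt(-1))/17)**2 = (13/10 + (sqrt(2)*I)*(1/17))**2 = (13/10 + (I*sqrt(2))*(1/17))**2 = (13/10 + I*sqrt(2)/17)**2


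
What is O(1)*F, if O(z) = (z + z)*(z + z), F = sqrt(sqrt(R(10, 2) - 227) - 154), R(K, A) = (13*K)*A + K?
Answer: 4*sqrt(-154 + sqrt(43)) ≈ 48.57*I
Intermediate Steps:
R(K, A) = K + 13*A*K (R(K, A) = 13*A*K + K = K + 13*A*K)
F = sqrt(-154 + sqrt(43)) (F = sqrt(sqrt(10*(1 + 13*2) - 227) - 154) = sqrt(sqrt(10*(1 + 26) - 227) - 154) = sqrt(sqrt(10*27 - 227) - 154) = sqrt(sqrt(270 - 227) - 154) = sqrt(sqrt(43) - 154) = sqrt(-154 + sqrt(43)) ≈ 12.143*I)
O(z) = 4*z**2 (O(z) = (2*z)*(2*z) = 4*z**2)
O(1)*F = (4*1**2)*sqrt(-154 + sqrt(43)) = (4*1)*sqrt(-154 + sqrt(43)) = 4*sqrt(-154 + sqrt(43))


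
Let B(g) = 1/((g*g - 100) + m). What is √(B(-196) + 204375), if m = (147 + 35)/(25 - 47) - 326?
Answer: 2*√8918720851012541/417799 ≈ 452.08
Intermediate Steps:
m = -3677/11 (m = 182/(-22) - 326 = 182*(-1/22) - 326 = -91/11 - 326 = -3677/11 ≈ -334.27)
B(g) = 1/(-4777/11 + g²) (B(g) = 1/((g*g - 100) - 3677/11) = 1/((g² - 100) - 3677/11) = 1/((-100 + g²) - 3677/11) = 1/(-4777/11 + g²))
√(B(-196) + 204375) = √(11/(-4777 + 11*(-196)²) + 204375) = √(11/(-4777 + 11*38416) + 204375) = √(11/(-4777 + 422576) + 204375) = √(11/417799 + 204375) = √(85387670636/417799) = 2*√8918720851012541/417799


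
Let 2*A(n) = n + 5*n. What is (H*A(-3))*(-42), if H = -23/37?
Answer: -8694/37 ≈ -234.97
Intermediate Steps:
H = -23/37 (H = -23*1/37 = -23/37 ≈ -0.62162)
A(n) = 3*n (A(n) = (n + 5*n)/2 = (6*n)/2 = 3*n)
(H*A(-3))*(-42) = -69*(-3)/37*(-42) = -23/37*(-9)*(-42) = (207/37)*(-42) = -8694/37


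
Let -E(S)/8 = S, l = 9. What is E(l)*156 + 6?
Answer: -11226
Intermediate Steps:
E(S) = -8*S
E(l)*156 + 6 = -8*9*156 + 6 = -72*156 + 6 = -11232 + 6 = -11226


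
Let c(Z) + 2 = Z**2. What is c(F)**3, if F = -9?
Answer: 493039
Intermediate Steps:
c(Z) = -2 + Z**2
c(F)**3 = (-2 + (-9)**2)**3 = (-2 + 81)**3 = 79**3 = 493039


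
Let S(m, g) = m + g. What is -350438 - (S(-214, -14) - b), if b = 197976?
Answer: -152234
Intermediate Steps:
S(m, g) = g + m
-350438 - (S(-214, -14) - b) = -350438 - ((-14 - 214) - 1*197976) = -350438 - (-228 - 197976) = -350438 - 1*(-198204) = -350438 + 198204 = -152234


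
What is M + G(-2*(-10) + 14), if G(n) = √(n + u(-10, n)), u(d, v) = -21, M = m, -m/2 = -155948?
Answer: 311896 + √13 ≈ 3.1190e+5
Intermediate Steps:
m = 311896 (m = -2*(-155948) = 311896)
M = 311896
G(n) = √(-21 + n) (G(n) = √(n - 21) = √(-21 + n))
M + G(-2*(-10) + 14) = 311896 + √(-21 + (-2*(-10) + 14)) = 311896 + √(-21 + (20 + 14)) = 311896 + √(-21 + 34) = 311896 + √13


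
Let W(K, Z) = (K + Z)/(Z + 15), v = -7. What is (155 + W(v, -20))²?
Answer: 643204/25 ≈ 25728.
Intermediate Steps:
W(K, Z) = (K + Z)/(15 + Z)
(155 + W(v, -20))² = (155 + (-7 - 20)/(15 - 20))² = (155 - 27/(-5))² = (155 - ⅕*(-27))² = (155 + 27/5)² = (802/5)² = 643204/25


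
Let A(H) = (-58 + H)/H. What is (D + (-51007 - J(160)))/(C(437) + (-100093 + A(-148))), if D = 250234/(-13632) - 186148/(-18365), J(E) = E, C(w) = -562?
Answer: 237018344186029/466177797926640 ≈ 0.50843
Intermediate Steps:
A(H) = (-58 + H)/H
D = -1028988937/125175840 (D = 250234*(-1/13632) - 186148*(-1/18365) = -125117/6816 + 186148/18365 = -1028988937/125175840 ≈ -8.2204)
(D + (-51007 - J(160)))/(C(437) + (-100093 + A(-148))) = (-1028988937/125175840 + (-51007 - 1*160))/(-562 + (-100093 + (-58 - 148)/(-148))) = (-1028988937/125175840 + (-51007 - 160))/(-562 + (-100093 - 1/148*(-206))) = (-1028988937/125175840 - 51167)/(-562 + (-100093 + 103/74)) = -6405901194217/(125175840*(-562 - 7406779/74)) = -6405901194217/(125175840*(-7448367/74)) = -6405901194217/125175840*(-74/7448367) = 237018344186029/466177797926640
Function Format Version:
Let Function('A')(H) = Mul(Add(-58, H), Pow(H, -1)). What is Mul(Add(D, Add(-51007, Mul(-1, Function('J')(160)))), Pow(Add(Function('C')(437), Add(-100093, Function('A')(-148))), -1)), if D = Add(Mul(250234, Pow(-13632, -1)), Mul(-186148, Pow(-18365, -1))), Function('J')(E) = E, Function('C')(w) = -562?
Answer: Rational(237018344186029, 466177797926640) ≈ 0.50843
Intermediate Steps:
Function('A')(H) = Mul(Pow(H, -1), Add(-58, H))
D = Rational(-1028988937, 125175840) (D = Add(Mul(250234, Rational(-1, 13632)), Mul(-186148, Rational(-1, 18365))) = Add(Rational(-125117, 6816), Rational(186148, 18365)) = Rational(-1028988937, 125175840) ≈ -8.2204)
Mul(Add(D, Add(-51007, Mul(-1, Function('J')(160)))), Pow(Add(Function('C')(437), Add(-100093, Function('A')(-148))), -1)) = Mul(Add(Rational(-1028988937, 125175840), Add(-51007, Mul(-1, 160))), Pow(Add(-562, Add(-100093, Mul(Pow(-148, -1), Add(-58, -148)))), -1)) = Mul(Add(Rational(-1028988937, 125175840), Add(-51007, -160)), Pow(Add(-562, Add(-100093, Mul(Rational(-1, 148), -206))), -1)) = Mul(Add(Rational(-1028988937, 125175840), -51167), Pow(Add(-562, Add(-100093, Rational(103, 74))), -1)) = Mul(Rational(-6405901194217, 125175840), Pow(Add(-562, Rational(-7406779, 74)), -1)) = Mul(Rational(-6405901194217, 125175840), Pow(Rational(-7448367, 74), -1)) = Mul(Rational(-6405901194217, 125175840), Rational(-74, 7448367)) = Rational(237018344186029, 466177797926640)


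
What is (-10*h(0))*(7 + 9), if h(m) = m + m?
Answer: 0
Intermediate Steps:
h(m) = 2*m
(-10*h(0))*(7 + 9) = (-20*0)*(7 + 9) = -10*0*16 = 0*16 = 0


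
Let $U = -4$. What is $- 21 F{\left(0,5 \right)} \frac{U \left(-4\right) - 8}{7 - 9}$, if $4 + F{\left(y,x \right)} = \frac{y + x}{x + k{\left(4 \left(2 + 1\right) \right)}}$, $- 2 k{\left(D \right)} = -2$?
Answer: $-266$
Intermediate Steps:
$k{\left(D \right)} = 1$ ($k{\left(D \right)} = \left(- \frac{1}{2}\right) \left(-2\right) = 1$)
$F{\left(y,x \right)} = -4 + \frac{x + y}{1 + x}$ ($F{\left(y,x \right)} = -4 + \frac{y + x}{x + 1} = -4 + \frac{x + y}{1 + x}$)
$- 21 F{\left(0,5 \right)} \frac{U \left(-4\right) - 8}{7 - 9} = - 21 \frac{-4 + 0 - 15}{1 + 5} \frac{\left(-4\right) \left(-4\right) - 8}{7 - 9} = - 21 \frac{-4 + 0 - 15}{6} \frac{16 - 8}{-2} = - 21 \cdot \frac{1}{6} \left(-19\right) 8 \left(- \frac{1}{2}\right) = \left(-21\right) \left(- \frac{19}{6}\right) \left(-4\right) = \frac{133}{2} \left(-4\right) = -266$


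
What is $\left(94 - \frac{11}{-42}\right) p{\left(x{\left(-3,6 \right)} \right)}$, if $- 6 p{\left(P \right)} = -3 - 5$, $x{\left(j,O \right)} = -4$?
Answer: $\frac{7918}{63} \approx 125.68$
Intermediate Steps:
$p{\left(P \right)} = \frac{4}{3}$ ($p{\left(P \right)} = - \frac{-3 - 5}{6} = \left(- \frac{1}{6}\right) \left(-8\right) = \frac{4}{3}$)
$\left(94 - \frac{11}{-42}\right) p{\left(x{\left(-3,6 \right)} \right)} = \left(94 - \frac{11}{-42}\right) \frac{4}{3} = \left(94 - - \frac{11}{42}\right) \frac{4}{3} = \left(94 + \frac{11}{42}\right) \frac{4}{3} = \frac{3959}{42} \cdot \frac{4}{3} = \frac{7918}{63}$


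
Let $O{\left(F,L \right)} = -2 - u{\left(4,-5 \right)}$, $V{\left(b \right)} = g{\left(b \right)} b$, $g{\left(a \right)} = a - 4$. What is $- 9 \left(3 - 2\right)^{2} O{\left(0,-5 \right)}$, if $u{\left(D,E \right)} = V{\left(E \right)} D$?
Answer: $1638$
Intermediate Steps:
$g{\left(a \right)} = -4 + a$ ($g{\left(a \right)} = a - 4 = -4 + a$)
$V{\left(b \right)} = b \left(-4 + b\right)$ ($V{\left(b \right)} = \left(-4 + b\right) b = b \left(-4 + b\right)$)
$u{\left(D,E \right)} = D E \left(-4 + E\right)$ ($u{\left(D,E \right)} = E \left(-4 + E\right) D = D E \left(-4 + E\right)$)
$O{\left(F,L \right)} = -182$ ($O{\left(F,L \right)} = -2 - 4 \left(-5\right) \left(-4 - 5\right) = -2 - 4 \left(-5\right) \left(-9\right) = -2 - 180 = -182$)
$- 9 \left(3 - 2\right)^{2} O{\left(0,-5 \right)} = - 9 \left(3 - 2\right)^{2} \left(-182\right) = - 9 \cdot 1^{2} \left(-182\right) = \left(-9\right) 1 \left(-182\right) = \left(-9\right) \left(-182\right) = 1638$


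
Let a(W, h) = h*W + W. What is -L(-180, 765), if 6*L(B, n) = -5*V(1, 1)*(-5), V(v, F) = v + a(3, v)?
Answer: -175/6 ≈ -29.167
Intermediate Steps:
a(W, h) = W + W*h (a(W, h) = W*h + W = W + W*h)
V(v, F) = 3 + 4*v (V(v, F) = v + 3*(1 + v) = v + (3 + 3*v) = 3 + 4*v)
L(B, n) = 175/6 (L(B, n) = (-5*(3 + 4*1)*(-5))/6 = (-5*(3 + 4)*(-5))/6 = (-5*7*(-5))/6 = (-35*(-5))/6 = (1/6)*175 = 175/6)
-L(-180, 765) = -1*175/6 = -175/6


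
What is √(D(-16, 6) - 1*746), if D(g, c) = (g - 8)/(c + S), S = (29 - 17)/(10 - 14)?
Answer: I*√754 ≈ 27.459*I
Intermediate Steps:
S = -3 (S = 12/(-4) = 12*(-¼) = -3)
D(g, c) = (-8 + g)/(-3 + c) (D(g, c) = (g - 8)/(c - 3) = (-8 + g)/(-3 + c))
√(D(-16, 6) - 1*746) = √((-8 - 16)/(-3 + 6) - 1*746) = √(-24/3 - 746) = √((⅓)*(-24) - 746) = √(-8 - 746) = √(-754) = I*√754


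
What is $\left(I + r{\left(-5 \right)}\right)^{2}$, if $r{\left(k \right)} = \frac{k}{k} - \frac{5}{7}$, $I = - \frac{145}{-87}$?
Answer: $\frac{1681}{441} \approx 3.8118$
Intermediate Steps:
$I = \frac{5}{3}$ ($I = \left(-145\right) \left(- \frac{1}{87}\right) = \frac{5}{3} \approx 1.6667$)
$r{\left(k \right)} = \frac{2}{7}$ ($r{\left(k \right)} = 1 - \frac{5}{7} = \frac{2}{7}$)
$\left(I + r{\left(-5 \right)}\right)^{2} = \left(\frac{5}{3} + \frac{2}{7}\right)^{2} = \left(\frac{41}{21}\right)^{2} = \frac{1681}{441}$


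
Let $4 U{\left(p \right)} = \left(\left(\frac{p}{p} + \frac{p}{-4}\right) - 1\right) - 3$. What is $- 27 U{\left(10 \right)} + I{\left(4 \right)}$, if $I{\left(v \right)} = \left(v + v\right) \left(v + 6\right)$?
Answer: $\frac{937}{8} \approx 117.13$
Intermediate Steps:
$I{\left(v \right)} = 2 v \left(6 + v\right)$
$U{\left(p \right)} = - \frac{3}{4} - \frac{p}{16}$ ($U{\left(p \right)} = \frac{\left(\left(\frac{p}{p} + \frac{p}{-4}\right) - 1\right) - 3}{4} = \frac{\left(\left(1 + p \left(- \frac{1}{4}\right)\right) - 1\right) - 3}{4} = \frac{\left(\left(1 - \frac{p}{4}\right) - 1\right) - 3}{4} = \frac{- \frac{p}{4} - 3}{4} = \frac{-3 - \frac{p}{4}}{4} = - \frac{3}{4} - \frac{p}{16}$)
$- 27 U{\left(10 \right)} + I{\left(4 \right)} = - 27 \left(- \frac{3}{4} - \frac{5}{8}\right) + 2 \cdot 4 \left(6 + 4\right) = - 27 \left(- \frac{3}{4} - \frac{5}{8}\right) + 2 \cdot 4 \cdot 10 = \left(-27\right) \left(- \frac{11}{8}\right) + 80 = \frac{297}{8} + 80 = \frac{937}{8}$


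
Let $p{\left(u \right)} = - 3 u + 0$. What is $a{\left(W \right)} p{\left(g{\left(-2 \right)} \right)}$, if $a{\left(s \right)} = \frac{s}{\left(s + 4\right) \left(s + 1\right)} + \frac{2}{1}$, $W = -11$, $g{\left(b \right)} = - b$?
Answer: $- \frac{387}{35} \approx -11.057$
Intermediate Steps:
$p{\left(u \right)} = - 3 u$
$a{\left(s \right)} = 2 + \frac{s}{\left(1 + s\right) \left(4 + s\right)}$ ($a{\left(s \right)} = \frac{s}{\left(4 + s\right) \left(1 + s\right)} + 2 \cdot 1 = \frac{s}{\left(1 + s\right) \left(4 + s\right)} + 2 = 2 + \frac{s}{\left(1 + s\right) \left(4 + s\right)}$)
$a{\left(W \right)} p{\left(g{\left(-2 \right)} \right)} = \frac{8 + 2 \left(-11\right)^{2} + 11 \left(-11\right)}{4 + \left(-11\right)^{2} + 5 \left(-11\right)} \left(- 3 \left(\left(-1\right) \left(-2\right)\right)\right) = \frac{8 + 2 \cdot 121 - 121}{4 + 121 - 55} \left(\left(-3\right) 2\right) = \frac{8 + 242 - 121}{70} \left(-6\right) = \frac{1}{70} \cdot 129 \left(-6\right) = \frac{129}{70} \left(-6\right) = - \frac{387}{35}$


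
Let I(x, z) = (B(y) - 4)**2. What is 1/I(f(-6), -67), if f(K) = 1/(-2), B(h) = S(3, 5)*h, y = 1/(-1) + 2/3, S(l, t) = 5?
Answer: 9/289 ≈ 0.031142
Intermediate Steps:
y = -1/3 (y = 1*(-1) + 2*(1/3) = -1 + 2/3 = -1/3 ≈ -0.33333)
B(h) = 5*h
f(K) = -1/2
I(x, z) = 289/9 (I(x, z) = (5*(-1/3) - 4)**2 = (-5/3 - 4)**2 = (-17/3)**2 = 289/9)
1/I(f(-6), -67) = 1/(289/9) = 9/289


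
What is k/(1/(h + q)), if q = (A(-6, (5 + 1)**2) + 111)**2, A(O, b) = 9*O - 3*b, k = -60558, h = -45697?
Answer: 2609807568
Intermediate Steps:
A(O, b) = -3*b + 9*O
q = 2601 (q = ((-3*(5 + 1)**2 + 9*(-6)) + 111)**2 = ((-3*6**2 - 54) + 111)**2 = ((-3*36 - 54) + 111)**2 = ((-108 - 54) + 111)**2 = (-162 + 111)**2 = (-51)**2 = 2601)
k/(1/(h + q)) = -60558/(1/(-45697 + 2601)) = -60558/(1/(-43096)) = -60558/(-1/43096) = -60558*(-43096) = 2609807568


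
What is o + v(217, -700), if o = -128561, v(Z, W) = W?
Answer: -129261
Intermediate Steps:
o + v(217, -700) = -128561 - 700 = -129261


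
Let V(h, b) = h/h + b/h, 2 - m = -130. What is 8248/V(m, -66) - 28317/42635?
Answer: 703278643/42635 ≈ 16495.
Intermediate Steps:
m = 132 (m = 2 - 1*(-130) = 2 + 130 = 132)
V(h, b) = 1 + b/h
8248/V(m, -66) - 28317/42635 = 8248/(((-66 + 132)/132)) - 28317/42635 = 8248/(((1/132)*66)) - 28317*1/42635 = 8248/(½) - 28317/42635 = 8248*2 - 28317/42635 = 16496 - 28317/42635 = 703278643/42635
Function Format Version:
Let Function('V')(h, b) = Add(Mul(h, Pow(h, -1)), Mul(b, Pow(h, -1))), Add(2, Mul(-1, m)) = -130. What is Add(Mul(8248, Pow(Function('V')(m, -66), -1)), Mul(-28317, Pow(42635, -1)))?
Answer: Rational(703278643, 42635) ≈ 16495.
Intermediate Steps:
m = 132 (m = Add(2, Mul(-1, -130)) = Add(2, 130) = 132)
Function('V')(h, b) = Add(1, Mul(b, Pow(h, -1)))
Add(Mul(8248, Pow(Function('V')(m, -66), -1)), Mul(-28317, Pow(42635, -1))) = Add(Mul(8248, Pow(Mul(Pow(132, -1), Add(-66, 132)), -1)), Mul(-28317, Pow(42635, -1))) = Add(Mul(8248, Pow(Mul(Rational(1, 132), 66), -1)), Mul(-28317, Rational(1, 42635))) = Add(Mul(8248, Pow(Rational(1, 2), -1)), Rational(-28317, 42635)) = Add(Mul(8248, 2), Rational(-28317, 42635)) = Add(16496, Rational(-28317, 42635)) = Rational(703278643, 42635)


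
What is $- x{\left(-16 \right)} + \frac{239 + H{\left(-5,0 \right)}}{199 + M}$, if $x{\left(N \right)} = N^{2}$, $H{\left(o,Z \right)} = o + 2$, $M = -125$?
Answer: $- \frac{9354}{37} \approx -252.81$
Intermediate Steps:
$H{\left(o,Z \right)} = 2 + o$
$- x{\left(-16 \right)} + \frac{239 + H{\left(-5,0 \right)}}{199 + M} = - \left(-16\right)^{2} + \frac{239 + \left(2 - 5\right)}{199 - 125} = \left(-1\right) 256 + \frac{239 - 3}{74} = -256 + 236 \cdot \frac{1}{74} = -256 + \frac{118}{37} = - \frac{9354}{37}$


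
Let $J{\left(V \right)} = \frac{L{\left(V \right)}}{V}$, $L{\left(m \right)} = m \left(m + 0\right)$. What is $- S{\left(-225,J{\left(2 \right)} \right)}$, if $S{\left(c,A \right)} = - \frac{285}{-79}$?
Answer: $- \frac{285}{79} \approx -3.6076$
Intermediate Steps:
$L{\left(m \right)} = m^{2}$ ($L{\left(m \right)} = m m = m^{2}$)
$J{\left(V \right)} = V$ ($J{\left(V \right)} = \frac{V^{2}}{V} = V$)
$S{\left(c,A \right)} = \frac{285}{79}$ ($S{\left(c,A \right)} = \left(-285\right) \left(- \frac{1}{79}\right) = \frac{285}{79}$)
$- S{\left(-225,J{\left(2 \right)} \right)} = \left(-1\right) \frac{285}{79} = - \frac{285}{79}$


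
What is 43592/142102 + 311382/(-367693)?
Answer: -14109765854/26124955343 ≈ -0.54009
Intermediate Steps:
43592/142102 + 311382/(-367693) = 43592*(1/142102) + 311382*(-1/367693) = 21796/71051 - 311382/367693 = -14109765854/26124955343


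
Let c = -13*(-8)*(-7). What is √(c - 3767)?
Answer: I*√4495 ≈ 67.045*I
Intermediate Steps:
c = -728 (c = 104*(-7) = -728)
√(c - 3767) = √(-728 - 3767) = √(-4495) = I*√4495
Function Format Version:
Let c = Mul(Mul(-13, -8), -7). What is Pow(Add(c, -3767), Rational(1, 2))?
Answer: Mul(I, Pow(4495, Rational(1, 2))) ≈ Mul(67.045, I)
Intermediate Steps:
c = -728 (c = Mul(104, -7) = -728)
Pow(Add(c, -3767), Rational(1, 2)) = Pow(Add(-728, -3767), Rational(1, 2)) = Pow(-4495, Rational(1, 2)) = Mul(I, Pow(4495, Rational(1, 2)))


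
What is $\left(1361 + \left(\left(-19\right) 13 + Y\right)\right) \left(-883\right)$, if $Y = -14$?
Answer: $-971300$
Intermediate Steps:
$\left(1361 + \left(\left(-19\right) 13 + Y\right)\right) \left(-883\right) = \left(1361 - 261\right) \left(-883\right) = 1100 \left(-883\right) = -971300$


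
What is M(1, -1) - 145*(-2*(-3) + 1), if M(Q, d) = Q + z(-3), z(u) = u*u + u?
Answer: -1008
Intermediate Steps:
z(u) = u + u² (z(u) = u² + u = u + u²)
M(Q, d) = 6 + Q (M(Q, d) = Q - 3*(1 - 3) = Q - 3*(-2) = Q + 6 = 6 + Q)
M(1, -1) - 145*(-2*(-3) + 1) = (6 + 1) - 145*(-2*(-3) + 1) = 7 - 145*(6 + 1) = 7 - 145*7 = 7 - 1015 = -1008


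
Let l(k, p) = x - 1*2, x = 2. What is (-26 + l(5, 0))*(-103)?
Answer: 2678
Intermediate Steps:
l(k, p) = 0 (l(k, p) = 2 - 1*2 = 2 - 2 = 0)
(-26 + l(5, 0))*(-103) = (-26 + 0)*(-103) = -26*(-103) = 2678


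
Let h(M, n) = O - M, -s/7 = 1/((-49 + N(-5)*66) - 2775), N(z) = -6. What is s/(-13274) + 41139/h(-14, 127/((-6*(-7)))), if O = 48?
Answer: 125598189749/189287240 ≈ 663.53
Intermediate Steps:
s = 1/460 (s = -7/((-49 - 6*66) - 2775) = -7/((-49 - 396) - 2775) = -7/(-445 - 2775) = -7/(-3220) = -7*(-1/3220) = 1/460 ≈ 0.0021739)
h(M, n) = 48 - M
s/(-13274) + 41139/h(-14, 127/((-6*(-7)))) = (1/460)/(-13274) + 41139/(48 - 1*(-14)) = (1/460)*(-1/13274) + 41139/(48 + 14) = -1/6106040 + 41139/62 = 125598189749/189287240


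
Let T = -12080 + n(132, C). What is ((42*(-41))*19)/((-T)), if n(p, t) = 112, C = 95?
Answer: -16359/5984 ≈ -2.7338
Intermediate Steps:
T = -11968 (T = -12080 + 112 = -11968)
((42*(-41))*19)/((-T)) = ((42*(-41))*19)/((-1*(-11968))) = -1722*19/11968 = -32718*1/11968 = -16359/5984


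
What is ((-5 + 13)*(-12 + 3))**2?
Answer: 5184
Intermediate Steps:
((-5 + 13)*(-12 + 3))**2 = (8*(-9))**2 = (-72)**2 = 5184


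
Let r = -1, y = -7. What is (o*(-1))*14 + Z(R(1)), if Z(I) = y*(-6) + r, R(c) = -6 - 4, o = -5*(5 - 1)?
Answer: 321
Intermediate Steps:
o = -20 (o = -5*4 = -20)
R(c) = -10
Z(I) = 41 (Z(I) = -7*(-6) - 1 = 42 - 1 = 41)
(o*(-1))*14 + Z(R(1)) = -20*(-1)*14 + 41 = 20*14 + 41 = 280 + 41 = 321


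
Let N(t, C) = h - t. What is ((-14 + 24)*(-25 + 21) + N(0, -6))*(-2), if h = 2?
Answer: 76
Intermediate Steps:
N(t, C) = 2 - t
((-14 + 24)*(-25 + 21) + N(0, -6))*(-2) = ((-14 + 24)*(-25 + 21) + (2 - 1*0))*(-2) = (10*(-4) + (2 + 0))*(-2) = (-40 + 2)*(-2) = -38*(-2) = 76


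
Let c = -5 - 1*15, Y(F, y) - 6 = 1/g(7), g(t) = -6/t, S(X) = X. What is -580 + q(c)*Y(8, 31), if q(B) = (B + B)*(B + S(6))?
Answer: 6380/3 ≈ 2126.7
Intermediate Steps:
Y(F, y) = 29/6 (Y(F, y) = 6 + 1/(-6/7) = 6 - 7/6 = 29/6)
c = -20 (c = -5 - 15 = -20)
q(B) = 2*B*(6 + B) (q(B) = (B + B)*(B + 6) = (2*B)*(6 + B) = 2*B*(6 + B))
-580 + q(c)*Y(8, 31) = -580 + (2*(-20)*(6 - 20))*(29/6) = -580 + (2*(-20)*(-14))*(29/6) = -580 + 560*(29/6) = -580 + 8120/3 = 6380/3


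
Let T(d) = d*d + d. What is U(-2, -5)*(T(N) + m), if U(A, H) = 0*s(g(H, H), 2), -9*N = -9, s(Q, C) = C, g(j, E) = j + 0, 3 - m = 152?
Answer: 0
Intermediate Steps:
m = -149 (m = 3 - 1*152 = 3 - 152 = -149)
g(j, E) = j
N = 1 (N = -⅑*(-9) = 1)
T(d) = d + d² (T(d) = d² + d = d + d²)
U(A, H) = 0 (U(A, H) = 0*2 = 0)
U(-2, -5)*(T(N) + m) = 0*(1*(1 + 1) - 149) = 0*(1*2 - 149) = 0*(2 - 149) = 0*(-147) = 0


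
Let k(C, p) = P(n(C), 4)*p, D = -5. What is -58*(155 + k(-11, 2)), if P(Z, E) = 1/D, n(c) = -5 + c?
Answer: -44834/5 ≈ -8966.8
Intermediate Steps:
P(Z, E) = -1/5 (P(Z, E) = 1/(-5) = -1/5)
k(C, p) = -p/5
-58*(155 + k(-11, 2)) = -58*(155 - 1/5*2) = -58*(155 - 2/5) = -58*773/5 = -44834/5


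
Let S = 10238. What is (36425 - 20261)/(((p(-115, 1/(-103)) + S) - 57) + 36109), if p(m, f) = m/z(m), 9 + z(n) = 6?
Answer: 48492/138985 ≈ 0.34890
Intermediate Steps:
z(n) = -3 (z(n) = -9 + 6 = -3)
p(m, f) = -m/3 (p(m, f) = m/(-3) = m*(-⅓) = -m/3)
(36425 - 20261)/(((p(-115, 1/(-103)) + S) - 57) + 36109) = (36425 - 20261)/(((-⅓*(-115) + 10238) - 57) + 36109) = 16164/(((115/3 + 10238) - 57) + 36109) = 16164/((30829/3 - 57) + 36109) = 16164/(30658/3 + 36109) = 16164/(138985/3) = 16164*(3/138985) = 48492/138985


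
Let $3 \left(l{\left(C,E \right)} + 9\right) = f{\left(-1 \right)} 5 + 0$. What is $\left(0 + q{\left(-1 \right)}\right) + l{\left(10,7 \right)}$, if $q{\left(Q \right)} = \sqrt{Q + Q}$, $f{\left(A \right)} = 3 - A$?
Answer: $- \frac{7}{3} + i \sqrt{2} \approx -2.3333 + 1.4142 i$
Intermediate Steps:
$l{\left(C,E \right)} = - \frac{7}{3}$ ($l{\left(C,E \right)} = -9 + \frac{\left(3 - -1\right) 5 + 0}{3} = -9 + \frac{\left(3 + 1\right) 5 + 0}{3} = -9 + \frac{4 \cdot 5 + 0}{3} = -9 + \frac{20 + 0}{3} = -9 + \frac{1}{3} \cdot 20 = -9 + \frac{20}{3} = - \frac{7}{3}$)
$q{\left(Q \right)} = \sqrt{2} \sqrt{Q}$ ($q{\left(Q \right)} = \sqrt{2 Q} = \sqrt{2} \sqrt{Q}$)
$\left(0 + q{\left(-1 \right)}\right) + l{\left(10,7 \right)} = \left(0 + \sqrt{2} \sqrt{-1}\right) - \frac{7}{3} = \left(0 + \sqrt{2} i\right) - \frac{7}{3} = \left(0 + i \sqrt{2}\right) - \frac{7}{3} = i \sqrt{2} - \frac{7}{3} = - \frac{7}{3} + i \sqrt{2}$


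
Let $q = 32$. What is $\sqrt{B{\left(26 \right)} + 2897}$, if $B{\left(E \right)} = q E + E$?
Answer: $\sqrt{3755} \approx 61.278$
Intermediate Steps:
$B{\left(E \right)} = 33 E$ ($B{\left(E \right)} = 32 E + E = 33 E$)
$\sqrt{B{\left(26 \right)} + 2897} = \sqrt{33 \cdot 26 + 2897} = \sqrt{858 + 2897} = \sqrt{3755}$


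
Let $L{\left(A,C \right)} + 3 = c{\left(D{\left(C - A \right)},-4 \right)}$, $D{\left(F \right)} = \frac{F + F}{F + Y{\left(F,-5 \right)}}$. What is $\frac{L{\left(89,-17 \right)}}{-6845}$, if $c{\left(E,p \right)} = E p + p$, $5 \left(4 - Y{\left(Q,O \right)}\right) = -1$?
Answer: $\frac{7803}{3484105} \approx 0.0022396$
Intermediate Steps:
$Y{\left(Q,O \right)} = \frac{21}{5}$ ($Y{\left(Q,O \right)} = 4 - - \frac{1}{5} = 4 + \frac{1}{5} = \frac{21}{5}$)
$D{\left(F \right)} = \frac{2 F}{\frac{21}{5} + F}$ ($D{\left(F \right)} = \frac{F + F}{F + \frac{21}{5}} = \frac{2 F}{\frac{21}{5} + F}$)
$c{\left(E,p \right)} = p + E p$
$L{\left(A,C \right)} = -7 - \frac{40 \left(C - A\right)}{21 - 5 A + 5 C}$ ($L{\left(A,C \right)} = -3 - 4 \left(1 + \frac{10 \left(C - A\right)}{21 + 5 \left(C - A\right)}\right) = -3 - 4 \left(1 + \frac{10 \left(C - A\right)}{21 - \left(- 5 C + 5 A\right)}\right) = -3 - 4 \left(1 + \frac{10 \left(C - A\right)}{21 - 5 A + 5 C}\right) = -3 - \left(4 + \frac{40 \left(C - A\right)}{21 - 5 A + 5 C}\right) = -7 - \frac{40 \left(C - A\right)}{21 - 5 A + 5 C}$)
$\frac{L{\left(89,-17 \right)}}{-6845} = \frac{3 \frac{1}{21 - 445 + 5 \left(-17\right)} \left(-49 - -425 + 25 \cdot 89\right)}{-6845} = \frac{3 \left(-49 + 425 + 2225\right)}{21 - 445 - 85} \left(- \frac{1}{6845}\right) = 3 \frac{1}{-509} \cdot 2601 \left(- \frac{1}{6845}\right) = 3 \left(- \frac{1}{509}\right) 2601 \left(- \frac{1}{6845}\right) = \left(- \frac{7803}{509}\right) \left(- \frac{1}{6845}\right) = \frac{7803}{3484105}$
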